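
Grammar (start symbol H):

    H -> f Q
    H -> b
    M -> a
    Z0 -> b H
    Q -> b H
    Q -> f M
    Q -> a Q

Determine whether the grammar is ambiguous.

Unambiguous

Only H, Q, M are reachable from H; ignoring the rest: Each reachable nonterminal has at most one production per leading terminal, and all productions are right-linear; the derivation is determined token-by-token.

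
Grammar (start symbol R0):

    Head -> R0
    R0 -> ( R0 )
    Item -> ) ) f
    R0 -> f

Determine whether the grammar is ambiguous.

(Head, Item are unreachable from R0, so their rules don't affect L(R0).) Each string is a nest of matched brackets around a single atom. An opening bracket forces the recursive rule; an atom forces the base rule.

Unambiguous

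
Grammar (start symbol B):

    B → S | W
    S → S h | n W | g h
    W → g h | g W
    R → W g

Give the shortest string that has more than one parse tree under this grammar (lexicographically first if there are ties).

g h

length 2: g h has 2 parse trees

Two derivations of g h:
  B ⇒ S ⇒ g h
  B ⇒ W ⇒ g h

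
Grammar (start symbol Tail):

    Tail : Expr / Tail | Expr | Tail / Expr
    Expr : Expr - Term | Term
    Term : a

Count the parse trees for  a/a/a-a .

Parse trees for a/a/a-a:
  [Tail [Expr [Term a]] / [Tail [Expr [Term a]] / [Tail [Expr [Expr [Term a]] - [Term a]]]]]
  [Tail [Expr [Term a]] / [Tail [Tail [Expr [Term a]]] / [Expr [Expr [Term a]] - [Term a]]]]
  [Tail [Tail [Expr [Term a]] / [Tail [Expr [Term a]]]] / [Expr [Expr [Term a]] - [Term a]]]
  [Tail [Tail [Tail [Expr [Term a]]] / [Expr [Term a]]] / [Expr [Expr [Term a]] - [Term a]]]

4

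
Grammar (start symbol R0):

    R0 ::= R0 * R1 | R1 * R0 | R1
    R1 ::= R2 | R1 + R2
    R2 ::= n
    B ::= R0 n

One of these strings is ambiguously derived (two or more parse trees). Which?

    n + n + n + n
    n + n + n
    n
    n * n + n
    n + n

n + n + n + n: 1 tree
n + n + n: 1 tree
n: 1 tree
n * n + n: 2 trees
n + n: 1 tree

n * n + n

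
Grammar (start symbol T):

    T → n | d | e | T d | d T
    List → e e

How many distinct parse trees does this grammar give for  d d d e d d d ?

20

Parse trees for d d d e d d d (showing first 6 of 20):
  [T [T [T [T d [T d [T d [T e]]]] d] d] d]
  [T [T [T d [T [T d [T d [T e]]] d]] d] d]
  [T [T [T d [T d [T [T d [T e]] d]]] d] d]
  [T [T [T d [T d [T d [T [T e] d]]]] d] d]
  [T [T d [T [T [T d [T d [T e]]] d] d]] d]
  [T [T d [T [T d [T [T d [T e]] d]] d]] d]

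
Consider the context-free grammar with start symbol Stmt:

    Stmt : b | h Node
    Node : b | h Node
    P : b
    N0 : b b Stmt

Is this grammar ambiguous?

(P, N0 are unreachable from Stmt, so their rules don't affect L(Stmt).) The reachable rules are right-linear with at most one rule per (nonterminal, next-terminal) pair. Each input token forces the next rule, so parsing is deterministic.

Unambiguous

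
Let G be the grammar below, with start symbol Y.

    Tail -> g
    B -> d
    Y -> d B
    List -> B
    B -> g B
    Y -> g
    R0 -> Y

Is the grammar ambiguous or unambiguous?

(R0, List, Tail are unreachable from Y, so their rules don't affect L(Y).) Each reachable nonterminal has at most one production per leading terminal, and all productions are right-linear; the derivation is determined token-by-token.

Unambiguous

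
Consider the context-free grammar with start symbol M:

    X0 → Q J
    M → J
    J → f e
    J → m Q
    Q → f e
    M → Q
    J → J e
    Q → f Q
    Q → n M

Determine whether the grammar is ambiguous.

Witness: f e

Derivation 1: M ⇒ J ⇒ f e
Derivation 2: M ⇒ Q ⇒ f e

Two distinct leftmost derivations for the same string.

Ambiguous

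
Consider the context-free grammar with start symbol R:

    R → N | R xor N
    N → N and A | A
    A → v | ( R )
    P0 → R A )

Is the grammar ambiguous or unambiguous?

Only R, N, A are reachable from R; ignoring the rest: R → R xor N | N  ;  N → N and A | A  — a left-associative chain with A at the bottom. Each string factors uniquely by precedence.

Unambiguous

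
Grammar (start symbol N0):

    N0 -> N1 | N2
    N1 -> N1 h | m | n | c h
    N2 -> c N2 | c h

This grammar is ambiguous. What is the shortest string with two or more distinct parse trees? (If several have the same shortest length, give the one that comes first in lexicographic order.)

c h

length 1: no string has ≥2 trees
length 2: c h has 2 parse trees

Two derivations of c h:
  N0 ⇒ N1 ⇒ c h
  N0 ⇒ N2 ⇒ c h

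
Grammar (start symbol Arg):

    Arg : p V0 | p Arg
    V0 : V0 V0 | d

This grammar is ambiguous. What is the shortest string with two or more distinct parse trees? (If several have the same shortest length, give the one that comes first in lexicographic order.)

p d d d

length 2: no string has ≥2 trees
length 3: no string has ≥2 trees
length 4: p d d d has 2 parse trees

Two derivations of p d d d:
  Arg ⇒ p V0 ⇒ p V0 V0 ⇒ p V0 V0 V0 ⇒ p d V0 V0 ⇒ p d d V0 ⇒ p d d d
  Arg ⇒ p V0 ⇒ p V0 V0 ⇒ p d V0 ⇒ p d V0 V0 ⇒ p d d V0 ⇒ p d d d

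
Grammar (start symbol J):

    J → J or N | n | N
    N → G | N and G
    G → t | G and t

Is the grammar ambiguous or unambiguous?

Ambiguous

Witness: t and t

Derivation 1: J ⇒ N ⇒ G ⇒ G and t ⇒ t and t
Derivation 2: J ⇒ N ⇒ N and G ⇒ G and G ⇒ t and G ⇒ t and t

Two distinct leftmost derivations for the same string.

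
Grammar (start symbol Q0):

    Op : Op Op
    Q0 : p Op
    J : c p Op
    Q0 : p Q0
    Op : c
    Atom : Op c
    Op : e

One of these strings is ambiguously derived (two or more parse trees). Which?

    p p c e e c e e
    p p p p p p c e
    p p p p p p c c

p p c e e c e e

p p c e e c e e: 42 trees
p p p p p p c e: 1 tree
p p p p p p c c: 1 tree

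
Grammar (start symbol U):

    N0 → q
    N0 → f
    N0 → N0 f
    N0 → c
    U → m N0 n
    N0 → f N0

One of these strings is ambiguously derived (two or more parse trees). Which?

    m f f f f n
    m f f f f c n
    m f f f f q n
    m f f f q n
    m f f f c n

m f f f f n

m f f f f n: 8 trees
m f f f f c n: 1 tree
m f f f f q n: 1 tree
m f f f q n: 1 tree
m f f f c n: 1 tree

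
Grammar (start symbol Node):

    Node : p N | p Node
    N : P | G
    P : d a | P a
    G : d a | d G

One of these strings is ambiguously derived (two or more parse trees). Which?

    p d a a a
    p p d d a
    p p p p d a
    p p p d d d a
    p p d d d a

p p p p d a

p d a a a: 1 tree
p p d d a: 1 tree
p p p p d a: 2 trees
p p p d d d a: 1 tree
p p d d d a: 1 tree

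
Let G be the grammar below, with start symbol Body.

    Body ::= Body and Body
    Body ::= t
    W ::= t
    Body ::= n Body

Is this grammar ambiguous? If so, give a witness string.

Ambiguous

Witness: n t and t

Derivation 1: Body ⇒ Body and Body ⇒ n Body and Body ⇒ n t and Body ⇒ n t and t
Derivation 2: Body ⇒ n Body ⇒ n Body and Body ⇒ n t and Body ⇒ n t and t

Two distinct leftmost derivations for the same string.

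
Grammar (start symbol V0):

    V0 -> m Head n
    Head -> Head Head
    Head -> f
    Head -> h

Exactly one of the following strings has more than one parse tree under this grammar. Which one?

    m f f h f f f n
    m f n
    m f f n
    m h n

m f f h f f f n: 42 trees
m f n: 1 tree
m f f n: 1 tree
m h n: 1 tree

m f f h f f f n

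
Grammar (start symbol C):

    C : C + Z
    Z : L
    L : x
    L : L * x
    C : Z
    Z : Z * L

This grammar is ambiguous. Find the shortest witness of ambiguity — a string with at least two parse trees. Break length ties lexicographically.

length 1: no string has ≥2 trees
length 3: x * x has 2 parse trees

Two derivations of x * x:
  C ⇒ Z ⇒ L ⇒ L * x ⇒ x * x
  C ⇒ Z ⇒ Z * L ⇒ L * L ⇒ x * L ⇒ x * x

x * x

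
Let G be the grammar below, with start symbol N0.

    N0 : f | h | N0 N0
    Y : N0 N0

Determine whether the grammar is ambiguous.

Ambiguous

Witness: f f f

Derivation 1: N0 ⇒ N0 N0 ⇒ f N0 ⇒ f N0 N0 ⇒ f f N0 ⇒ f f f
Derivation 2: N0 ⇒ N0 N0 ⇒ N0 N0 N0 ⇒ f N0 N0 ⇒ f f N0 ⇒ f f f

Two distinct leftmost derivations for the same string.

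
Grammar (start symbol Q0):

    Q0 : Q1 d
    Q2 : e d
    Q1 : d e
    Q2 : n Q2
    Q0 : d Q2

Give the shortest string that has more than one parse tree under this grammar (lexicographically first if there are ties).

d e d

length 3: d e d has 2 parse trees

Two derivations of d e d:
  Q0 ⇒ Q1 d ⇒ d e d
  Q0 ⇒ d Q2 ⇒ d e d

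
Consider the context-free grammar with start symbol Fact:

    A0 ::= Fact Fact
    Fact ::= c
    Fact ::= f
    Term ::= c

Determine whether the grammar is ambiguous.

(A0, Term are unreachable from Fact, so their rules don't affect L(Fact).) The reachable rules are right-linear with at most one rule per (nonterminal, next-terminal) pair. Each input token forces the next rule, so parsing is deterministic.

Unambiguous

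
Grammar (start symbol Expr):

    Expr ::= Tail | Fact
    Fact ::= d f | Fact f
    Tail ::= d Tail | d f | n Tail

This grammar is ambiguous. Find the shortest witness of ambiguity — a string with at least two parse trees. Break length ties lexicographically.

length 2: d f has 2 parse trees

Two derivations of d f:
  Expr ⇒ Tail ⇒ d f
  Expr ⇒ Fact ⇒ d f

d f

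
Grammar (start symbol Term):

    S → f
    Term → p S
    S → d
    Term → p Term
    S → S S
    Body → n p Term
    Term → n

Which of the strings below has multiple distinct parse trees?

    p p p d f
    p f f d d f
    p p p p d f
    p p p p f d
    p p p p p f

p p p d f: 1 tree
p f f d d f: 14 trees
p p p p d f: 1 tree
p p p p f d: 1 tree
p p p p p f: 1 tree

p f f d d f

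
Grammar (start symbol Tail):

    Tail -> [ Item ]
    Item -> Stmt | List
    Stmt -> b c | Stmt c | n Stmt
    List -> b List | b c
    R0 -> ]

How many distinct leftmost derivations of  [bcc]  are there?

Parse trees for [bcc]:
  [Tail [ [Item [Stmt [Stmt b c] c]] ]]

1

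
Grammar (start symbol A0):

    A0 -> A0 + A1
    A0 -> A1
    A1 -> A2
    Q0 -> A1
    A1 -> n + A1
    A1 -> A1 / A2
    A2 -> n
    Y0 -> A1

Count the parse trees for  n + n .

2

Parse trees for n + n:
  [A0 [A0 [A1 [A2 n]]] + [A1 [A2 n]]]
  [A0 [A1 n + [A1 [A2 n]]]]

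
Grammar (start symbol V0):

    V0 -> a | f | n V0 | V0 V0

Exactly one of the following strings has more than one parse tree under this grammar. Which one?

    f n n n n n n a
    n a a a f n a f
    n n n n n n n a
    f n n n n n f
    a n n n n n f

n a a a f n a f

f n n n n n n a: 1 tree
n a a a f n a f: 174 trees
n n n n n n n a: 1 tree
f n n n n n f: 1 tree
a n n n n n f: 1 tree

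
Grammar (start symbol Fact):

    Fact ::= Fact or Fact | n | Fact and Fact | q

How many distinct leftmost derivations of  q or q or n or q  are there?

Parse trees for q or q or n or q:
  [Fact [Fact q] or [Fact [Fact q] or [Fact [Fact n] or [Fact q]]]]
  [Fact [Fact q] or [Fact [Fact [Fact q] or [Fact n]] or [Fact q]]]
  [Fact [Fact [Fact q] or [Fact q]] or [Fact [Fact n] or [Fact q]]]
  [Fact [Fact [Fact q] or [Fact [Fact q] or [Fact n]]] or [Fact q]]
  [Fact [Fact [Fact [Fact q] or [Fact q]] or [Fact n]] or [Fact q]]

5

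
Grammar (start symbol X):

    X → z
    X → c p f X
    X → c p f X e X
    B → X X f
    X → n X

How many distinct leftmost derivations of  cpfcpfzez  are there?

Parse trees for cpfcpfzez:
  [X c p f [X c p f [X z] e [X z]]]
  [X c p f [X c p f [X z]] e [X z]]

2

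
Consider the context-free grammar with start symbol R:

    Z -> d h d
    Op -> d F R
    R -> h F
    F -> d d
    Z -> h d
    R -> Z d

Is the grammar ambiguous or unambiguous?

Ambiguous

Witness: h d d

Derivation 1: R ⇒ h F ⇒ h d d
Derivation 2: R ⇒ Z d ⇒ h d d

Two distinct leftmost derivations for the same string.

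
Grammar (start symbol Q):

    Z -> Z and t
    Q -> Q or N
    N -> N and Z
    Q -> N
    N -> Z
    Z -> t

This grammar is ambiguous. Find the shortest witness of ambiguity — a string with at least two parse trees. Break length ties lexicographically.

length 1: no string has ≥2 trees
length 3: t and t has 2 parse trees

Two derivations of t and t:
  Q ⇒ N ⇒ N and Z ⇒ Z and Z ⇒ t and Z ⇒ t and t
  Q ⇒ N ⇒ Z ⇒ Z and t ⇒ t and t

t and t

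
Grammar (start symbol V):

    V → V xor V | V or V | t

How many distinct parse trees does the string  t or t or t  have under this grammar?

2

Parse trees for t or t or t:
  [V [V t] or [V [V t] or [V t]]]
  [V [V [V t] or [V t]] or [V t]]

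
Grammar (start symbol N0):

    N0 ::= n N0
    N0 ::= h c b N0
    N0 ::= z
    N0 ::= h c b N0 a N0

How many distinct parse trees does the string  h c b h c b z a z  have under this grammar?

2

Parse trees for h c b h c b z a z:
  [N0 h c b [N0 h c b [N0 z] a [N0 z]]]
  [N0 h c b [N0 h c b [N0 z]] a [N0 z]]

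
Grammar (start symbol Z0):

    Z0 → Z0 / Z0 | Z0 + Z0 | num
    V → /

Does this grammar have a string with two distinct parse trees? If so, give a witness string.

Ambiguous

Witness: num + num + num

Derivation 1: Z0 ⇒ Z0 + Z0 ⇒ Z0 + Z0 + Z0 ⇒ num + Z0 + Z0 ⇒ num + num + Z0 ⇒ num + num + num
Derivation 2: Z0 ⇒ Z0 + Z0 ⇒ num + Z0 ⇒ num + Z0 + Z0 ⇒ num + num + Z0 ⇒ num + num + num

Two distinct leftmost derivations for the same string.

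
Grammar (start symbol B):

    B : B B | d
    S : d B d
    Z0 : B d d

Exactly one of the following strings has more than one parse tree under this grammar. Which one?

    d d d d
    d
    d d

d d d d: 5 trees
d: 1 tree
d d: 1 tree

d d d d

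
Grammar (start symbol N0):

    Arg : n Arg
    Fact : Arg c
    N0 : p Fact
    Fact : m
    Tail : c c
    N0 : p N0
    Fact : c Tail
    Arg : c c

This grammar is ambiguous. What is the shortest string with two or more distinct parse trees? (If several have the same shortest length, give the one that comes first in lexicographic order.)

length 2: no string has ≥2 trees
length 3: no string has ≥2 trees
length 4: p c c c has 2 parse trees

Two derivations of p c c c:
  N0 ⇒ p Fact ⇒ p Arg c ⇒ p c c c
  N0 ⇒ p Fact ⇒ p c Tail ⇒ p c c c

p c c c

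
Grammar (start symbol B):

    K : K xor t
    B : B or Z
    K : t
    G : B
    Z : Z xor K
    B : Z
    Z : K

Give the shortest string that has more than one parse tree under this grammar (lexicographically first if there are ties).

length 1: no string has ≥2 trees
length 3: t xor t has 2 parse trees

Two derivations of t xor t:
  B ⇒ Z ⇒ Z xor K ⇒ K xor K ⇒ t xor K ⇒ t xor t
  B ⇒ Z ⇒ K ⇒ K xor t ⇒ t xor t

t xor t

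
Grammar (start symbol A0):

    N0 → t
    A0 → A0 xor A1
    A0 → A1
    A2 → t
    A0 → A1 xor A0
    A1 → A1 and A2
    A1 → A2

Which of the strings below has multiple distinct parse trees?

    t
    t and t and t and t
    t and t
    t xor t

t xor t

t: 1 tree
t and t and t and t: 1 tree
t and t: 1 tree
t xor t: 2 trees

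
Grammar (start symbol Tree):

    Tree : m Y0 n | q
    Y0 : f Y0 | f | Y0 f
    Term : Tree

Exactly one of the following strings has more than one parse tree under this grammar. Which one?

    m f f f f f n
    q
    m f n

m f f f f f n: 16 trees
q: 1 tree
m f n: 1 tree

m f f f f f n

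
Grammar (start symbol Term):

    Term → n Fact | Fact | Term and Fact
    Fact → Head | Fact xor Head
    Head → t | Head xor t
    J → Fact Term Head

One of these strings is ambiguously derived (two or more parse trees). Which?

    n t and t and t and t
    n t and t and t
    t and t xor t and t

n t and t and t and t: 1 tree
n t and t and t: 1 tree
t and t xor t and t: 2 trees

t and t xor t and t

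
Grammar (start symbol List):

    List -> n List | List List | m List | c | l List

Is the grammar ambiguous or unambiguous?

Witness: c c c

Derivation 1: List ⇒ List List ⇒ List List List ⇒ c List List ⇒ c c List ⇒ c c c
Derivation 2: List ⇒ List List ⇒ c List ⇒ c List List ⇒ c c List ⇒ c c c

Two distinct leftmost derivations for the same string.

Ambiguous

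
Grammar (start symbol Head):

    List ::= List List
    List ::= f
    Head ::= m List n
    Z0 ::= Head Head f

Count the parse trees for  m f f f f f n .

14

Parse trees for m f f f f f n (showing first 6 of 14):
  [Head m [List [List f] [List [List f] [List [List f] [List [List f] [List f]]]]] n]
  [Head m [List [List f] [List [List f] [List [List [List f] [List f]] [List f]]]] n]
  [Head m [List [List f] [List [List [List f] [List f]] [List [List f] [List f]]]] n]
  [Head m [List [List f] [List [List [List f] [List [List f] [List f]]] [List f]]] n]
  [Head m [List [List f] [List [List [List [List f] [List f]] [List f]] [List f]]] n]
  [Head m [List [List [List f] [List f]] [List [List f] [List [List f] [List f]]]] n]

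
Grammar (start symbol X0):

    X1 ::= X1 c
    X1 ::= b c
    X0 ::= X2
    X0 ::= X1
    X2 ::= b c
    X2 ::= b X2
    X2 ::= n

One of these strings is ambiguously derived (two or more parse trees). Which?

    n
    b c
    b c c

n: 1 tree
b c: 2 trees
b c c: 1 tree

b c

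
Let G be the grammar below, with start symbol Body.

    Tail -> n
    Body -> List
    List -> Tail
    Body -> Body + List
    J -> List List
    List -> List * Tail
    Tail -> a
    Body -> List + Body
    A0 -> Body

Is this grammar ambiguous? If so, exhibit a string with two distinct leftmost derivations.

Ambiguous

Witness: a + a

Derivation 1: Body ⇒ Body + List ⇒ List + List ⇒ Tail + List ⇒ a + List ⇒ a + Tail ⇒ a + a
Derivation 2: Body ⇒ List + Body ⇒ Tail + Body ⇒ a + Body ⇒ a + List ⇒ a + Tail ⇒ a + a

Two distinct leftmost derivations for the same string.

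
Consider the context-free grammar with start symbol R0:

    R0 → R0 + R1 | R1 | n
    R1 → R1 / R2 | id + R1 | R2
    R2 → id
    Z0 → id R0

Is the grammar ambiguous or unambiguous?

Witness: id + id

Derivation 1: R0 ⇒ R0 + R1 ⇒ R1 + R1 ⇒ R2 + R1 ⇒ id + R1 ⇒ id + R2 ⇒ id + id
Derivation 2: R0 ⇒ R1 ⇒ id + R1 ⇒ id + R2 ⇒ id + id

Two distinct leftmost derivations for the same string.

Ambiguous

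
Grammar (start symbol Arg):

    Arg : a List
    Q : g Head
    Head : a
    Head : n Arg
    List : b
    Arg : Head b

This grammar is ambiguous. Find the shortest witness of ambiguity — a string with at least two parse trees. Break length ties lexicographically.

length 2: a b has 2 parse trees

Two derivations of a b:
  Arg ⇒ a List ⇒ a b
  Arg ⇒ Head b ⇒ a b

a b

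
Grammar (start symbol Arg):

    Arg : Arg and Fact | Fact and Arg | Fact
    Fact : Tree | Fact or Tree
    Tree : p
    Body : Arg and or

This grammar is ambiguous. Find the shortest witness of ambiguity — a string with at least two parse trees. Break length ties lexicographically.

length 1: no string has ≥2 trees
length 3: p and p has 2 parse trees

Two derivations of p and p:
  Arg ⇒ Arg and Fact ⇒ Fact and Fact ⇒ Tree and Fact ⇒ p and Fact ⇒ p and Tree ⇒ p and p
  Arg ⇒ Fact and Arg ⇒ Tree and Arg ⇒ p and Arg ⇒ p and Fact ⇒ p and Tree ⇒ p and p

p and p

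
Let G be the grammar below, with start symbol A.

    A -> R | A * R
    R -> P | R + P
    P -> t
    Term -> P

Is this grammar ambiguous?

Unambiguous

Only A, R, P are reachable from A; ignoring the rest: This is a standard precedence ladder (A over R over P), with each level left-recursive on its own operator ('*' at A, '+' at R). That structure is LR(1), hence unambiguous.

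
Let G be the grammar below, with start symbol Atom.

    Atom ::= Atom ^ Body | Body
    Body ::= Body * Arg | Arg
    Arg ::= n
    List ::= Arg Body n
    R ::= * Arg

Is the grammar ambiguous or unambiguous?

(List, R are unreachable from Atom, so their rules don't affect L(Atom).) Atom → Atom ^ Body | Body  ;  Body → Body * Arg | Arg  — a left-associative chain with Arg at the bottom. Each string factors uniquely by precedence.

Unambiguous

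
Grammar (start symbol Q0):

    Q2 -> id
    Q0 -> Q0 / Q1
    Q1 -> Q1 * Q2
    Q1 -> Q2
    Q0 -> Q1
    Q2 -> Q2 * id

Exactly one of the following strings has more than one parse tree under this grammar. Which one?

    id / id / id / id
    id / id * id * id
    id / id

id / id / id / id: 1 tree
id / id * id * id: 4 trees
id / id: 1 tree

id / id * id * id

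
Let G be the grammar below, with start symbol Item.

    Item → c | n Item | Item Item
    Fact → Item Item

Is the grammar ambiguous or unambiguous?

Witness: c c c

Derivation 1: Item ⇒ Item Item ⇒ c Item ⇒ c Item Item ⇒ c c Item ⇒ c c c
Derivation 2: Item ⇒ Item Item ⇒ Item Item Item ⇒ c Item Item ⇒ c c Item ⇒ c c c

Two distinct leftmost derivations for the same string.

Ambiguous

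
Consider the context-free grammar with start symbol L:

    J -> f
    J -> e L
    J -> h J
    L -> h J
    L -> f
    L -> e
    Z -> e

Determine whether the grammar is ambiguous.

(Z is unreachable from L, so its rules don't affect L(L).) Restricted to the reachable nonterminals, every rule has the form A → t or A → t B, and no two rules for the same A share a first terminal. The grammar encodes a DFA — one run per string.

Unambiguous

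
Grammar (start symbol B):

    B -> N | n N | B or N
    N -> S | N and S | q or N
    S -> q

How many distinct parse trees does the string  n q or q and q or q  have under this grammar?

3

Parse trees for n q or q and q or q:
  [B [B n [N [N q or [N [S q]]] and [S q]]] or [N [S q]]]
  [B [B n [N q or [N [N [S q]] and [S q]]]] or [N [S q]]]
  [B [B [B n [N [S q]]] or [N [N [S q]] and [S q]]] or [N [S q]]]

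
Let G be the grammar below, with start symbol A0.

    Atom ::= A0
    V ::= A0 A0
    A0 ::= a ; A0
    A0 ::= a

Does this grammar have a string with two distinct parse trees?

Unambiguous

Only A0 is reachable from A0; ignoring the rest: Right-recursive list with a separator: after each atom, whether the separator follows determines the rule. One parse per string.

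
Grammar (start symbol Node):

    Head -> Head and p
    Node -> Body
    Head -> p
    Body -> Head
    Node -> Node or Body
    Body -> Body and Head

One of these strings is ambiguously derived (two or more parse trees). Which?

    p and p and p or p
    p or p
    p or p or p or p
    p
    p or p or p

p and p and p or p: 4 trees
p or p: 1 tree
p or p or p or p: 1 tree
p: 1 tree
p or p or p: 1 tree

p and p and p or p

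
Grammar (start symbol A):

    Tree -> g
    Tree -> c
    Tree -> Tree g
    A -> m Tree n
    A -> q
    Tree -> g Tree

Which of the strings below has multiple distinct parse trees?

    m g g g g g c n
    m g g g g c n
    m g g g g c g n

m g g g g g c n: 1 tree
m g g g g c n: 1 tree
m g g g g c g n: 5 trees

m g g g g c g n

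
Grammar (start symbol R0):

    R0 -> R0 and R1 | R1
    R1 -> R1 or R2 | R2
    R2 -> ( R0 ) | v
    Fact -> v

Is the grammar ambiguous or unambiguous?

Unambiguous

(Fact is unreachable from R0, so its rules don't affect L(R0).) This is a standard precedence ladder (R0 over R1 over R2), with each level left-recursive on its own operator ('and' at R0, 'or' at R1). That structure is LR(1), hence unambiguous.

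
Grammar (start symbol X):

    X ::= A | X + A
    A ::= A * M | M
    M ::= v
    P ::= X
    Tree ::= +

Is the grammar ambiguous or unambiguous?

Unambiguous

Only X, A, M are reachable from X; ignoring the rest: X → X + A | A  ;  A → A * M | M  — a left-associative chain with M at the bottom. Each string factors uniquely by precedence.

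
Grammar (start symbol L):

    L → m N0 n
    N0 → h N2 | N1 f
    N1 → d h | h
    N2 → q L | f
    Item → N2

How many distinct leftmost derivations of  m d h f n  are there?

Parse trees for m d h f n:
  [L m [N0 [N1 d h] f] n]

1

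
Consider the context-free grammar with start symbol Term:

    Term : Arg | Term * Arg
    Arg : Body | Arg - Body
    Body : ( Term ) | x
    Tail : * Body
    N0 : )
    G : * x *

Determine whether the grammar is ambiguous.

Only Term, Arg, Body are reachable from Term; ignoring the rest: The grammar is stratified — Term handles '*' (left-recursive), Arg handles '-', Body atoms. Each operator has a fixed associativity and precedence level, so every string has one parse.

Unambiguous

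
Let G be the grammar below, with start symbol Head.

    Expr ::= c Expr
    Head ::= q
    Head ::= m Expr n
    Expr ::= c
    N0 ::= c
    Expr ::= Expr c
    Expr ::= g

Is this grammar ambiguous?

Ambiguous

Witness: m c c n

Derivation 1: Head ⇒ m Expr n ⇒ m c Expr n ⇒ m c c n
Derivation 2: Head ⇒ m Expr n ⇒ m Expr c n ⇒ m c c n

Two distinct leftmost derivations for the same string.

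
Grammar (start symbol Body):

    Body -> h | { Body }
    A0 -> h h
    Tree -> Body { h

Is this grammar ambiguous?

(A0, Tree are unreachable from Body, so their rules don't affect L(Body).) L(Body) is { openⁿ atom closeⁿ : n ≥ 0 }. The bracket depth fixes n, and the derivation is forced at every step.

Unambiguous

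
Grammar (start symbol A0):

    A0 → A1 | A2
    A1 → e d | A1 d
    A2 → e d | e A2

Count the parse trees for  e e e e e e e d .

1

Parse trees for e e e e e e e d:
  [A0 [A2 e [A2 e [A2 e [A2 e [A2 e [A2 e [A2 e d]]]]]]]]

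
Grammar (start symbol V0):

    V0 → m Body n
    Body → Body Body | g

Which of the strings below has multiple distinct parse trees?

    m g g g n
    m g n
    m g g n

m g g g n: 2 trees
m g n: 1 tree
m g g n: 1 tree

m g g g n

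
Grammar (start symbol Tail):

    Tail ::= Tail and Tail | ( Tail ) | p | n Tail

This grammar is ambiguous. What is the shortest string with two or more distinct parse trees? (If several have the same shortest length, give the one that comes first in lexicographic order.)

n p and p

length 1: no string has ≥2 trees
length 2: no string has ≥2 trees
length 3: no string has ≥2 trees
length 4: n p and p has 2 parse trees

Two derivations of n p and p:
  Tail ⇒ Tail and Tail ⇒ n Tail and Tail ⇒ n p and Tail ⇒ n p and p
  Tail ⇒ n Tail ⇒ n Tail and Tail ⇒ n p and Tail ⇒ n p and p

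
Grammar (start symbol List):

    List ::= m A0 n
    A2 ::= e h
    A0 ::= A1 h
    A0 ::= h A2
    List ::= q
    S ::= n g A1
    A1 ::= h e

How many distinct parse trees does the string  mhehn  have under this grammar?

2

Parse trees for mhehn:
  [List m [A0 [A1 h e] h] n]
  [List m [A0 h [A2 e h]] n]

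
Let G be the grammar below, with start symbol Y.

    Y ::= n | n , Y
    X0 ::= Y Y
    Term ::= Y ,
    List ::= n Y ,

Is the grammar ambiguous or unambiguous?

(X0, Term, List are unreachable from Y, so their rules don't affect L(Y).) Right-recursive list with a separator: after each atom, whether the separator follows determines the rule. One parse per string.

Unambiguous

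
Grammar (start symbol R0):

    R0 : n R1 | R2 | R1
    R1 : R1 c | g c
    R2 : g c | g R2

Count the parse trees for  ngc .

Parse trees for ngc:
  [R0 n [R1 g c]]

1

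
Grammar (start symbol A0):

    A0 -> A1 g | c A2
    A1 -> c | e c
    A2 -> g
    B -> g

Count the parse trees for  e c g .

1

Parse trees for e c g:
  [A0 [A1 e c] g]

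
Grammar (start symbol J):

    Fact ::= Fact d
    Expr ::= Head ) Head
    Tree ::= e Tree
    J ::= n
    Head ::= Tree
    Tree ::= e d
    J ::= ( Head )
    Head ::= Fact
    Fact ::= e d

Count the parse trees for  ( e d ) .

2

Parse trees for ( e d ):
  [J ( [Head [Tree e d]] )]
  [J ( [Head [Fact e d]] )]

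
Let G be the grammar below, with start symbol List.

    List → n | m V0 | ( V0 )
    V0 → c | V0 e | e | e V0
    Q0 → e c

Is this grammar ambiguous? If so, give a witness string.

Witness: m e e

Derivation 1: List ⇒ m V0 ⇒ m V0 e ⇒ m e e
Derivation 2: List ⇒ m V0 ⇒ m e V0 ⇒ m e e

Two distinct leftmost derivations for the same string.

Ambiguous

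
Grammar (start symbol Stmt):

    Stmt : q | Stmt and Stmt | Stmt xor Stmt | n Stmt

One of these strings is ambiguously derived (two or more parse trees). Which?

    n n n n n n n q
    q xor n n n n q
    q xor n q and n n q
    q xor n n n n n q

q xor n q and n n q

n n n n n n n q: 1 tree
q xor n n n n q: 1 tree
q xor n q and n n q: 3 trees
q xor n n n n n q: 1 tree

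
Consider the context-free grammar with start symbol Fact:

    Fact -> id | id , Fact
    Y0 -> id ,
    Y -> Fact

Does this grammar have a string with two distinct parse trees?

(Y0, Y are unreachable from Fact, so their rules don't affect L(Fact).) Right-recursive list with a separator: after each atom, whether the separator follows determines the rule. One parse per string.

Unambiguous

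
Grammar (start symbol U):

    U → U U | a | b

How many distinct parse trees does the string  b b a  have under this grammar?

Parse trees for b b a:
  [U [U b] [U [U b] [U a]]]
  [U [U [U b] [U b]] [U a]]

2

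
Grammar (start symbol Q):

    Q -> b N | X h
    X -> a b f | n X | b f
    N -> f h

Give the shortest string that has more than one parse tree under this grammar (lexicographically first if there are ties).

length 3: b f h has 2 parse trees

Two derivations of b f h:
  Q ⇒ b N ⇒ b f h
  Q ⇒ X h ⇒ b f h

b f h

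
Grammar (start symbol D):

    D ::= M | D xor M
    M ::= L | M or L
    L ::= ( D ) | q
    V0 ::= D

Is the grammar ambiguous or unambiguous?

Unambiguous

(V0 is unreachable from D, so its rules don't affect L(D).) D → D xor M | M  ;  M → M or L | L  — a left-associative chain with L at the bottom. Each string factors uniquely by precedence.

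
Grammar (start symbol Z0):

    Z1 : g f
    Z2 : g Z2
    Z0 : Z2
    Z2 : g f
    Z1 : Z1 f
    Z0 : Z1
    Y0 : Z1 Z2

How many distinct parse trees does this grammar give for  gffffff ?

Parse trees for gffffff:
  [Z0 [Z1 [Z1 [Z1 [Z1 [Z1 [Z1 g f] f] f] f] f] f]]

1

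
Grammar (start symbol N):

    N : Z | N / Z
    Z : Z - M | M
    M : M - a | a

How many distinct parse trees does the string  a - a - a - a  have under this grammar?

Parse trees for a - a - a - a:
  [N [Z [Z [M a]] - [M [M [M a] - a] - a]]]
  [N [Z [Z [Z [M a]] - [M a]] - [M [M a] - a]]]
  [N [Z [Z [M [M a] - a]] - [M [M a] - a]]]
  [N [Z [Z [Z [M a]] - [M [M a] - a]] - [M a]]]
  [N [Z [Z [Z [Z [M a]] - [M a]] - [M a]] - [M a]]]
  [N [Z [Z [Z [M [M a] - a]] - [M a]] - [M a]]]
  [N [Z [Z [M [M [M a] - a] - a]] - [M a]]]
  [N [Z [M [M [M [M a] - a] - a] - a]]]

8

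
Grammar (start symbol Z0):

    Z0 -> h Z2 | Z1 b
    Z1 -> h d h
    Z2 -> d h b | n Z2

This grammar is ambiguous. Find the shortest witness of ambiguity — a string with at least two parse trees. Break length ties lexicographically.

h d h b

length 4: h d h b has 2 parse trees

Two derivations of h d h b:
  Z0 ⇒ h Z2 ⇒ h d h b
  Z0 ⇒ Z1 b ⇒ h d h b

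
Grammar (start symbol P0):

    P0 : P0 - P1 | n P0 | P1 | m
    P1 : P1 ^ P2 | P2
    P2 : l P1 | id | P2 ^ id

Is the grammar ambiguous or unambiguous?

Ambiguous

Witness: id ^ id

Derivation 1: P0 ⇒ P1 ⇒ P1 ^ P2 ⇒ P2 ^ P2 ⇒ id ^ P2 ⇒ id ^ id
Derivation 2: P0 ⇒ P1 ⇒ P2 ⇒ P2 ^ id ⇒ id ^ id

Two distinct leftmost derivations for the same string.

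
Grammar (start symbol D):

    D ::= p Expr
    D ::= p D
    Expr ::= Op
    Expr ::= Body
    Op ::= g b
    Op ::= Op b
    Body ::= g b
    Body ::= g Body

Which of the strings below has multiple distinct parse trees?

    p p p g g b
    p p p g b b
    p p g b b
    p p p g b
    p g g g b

p p p g g b: 1 tree
p p p g b b: 1 tree
p p g b b: 1 tree
p p p g b: 2 trees
p g g g b: 1 tree

p p p g b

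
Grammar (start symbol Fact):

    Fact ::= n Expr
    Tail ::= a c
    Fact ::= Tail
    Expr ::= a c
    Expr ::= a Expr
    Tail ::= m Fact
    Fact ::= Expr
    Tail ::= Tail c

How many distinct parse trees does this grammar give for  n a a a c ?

1

Parse trees for n a a a c:
  [Fact n [Expr a [Expr a [Expr a c]]]]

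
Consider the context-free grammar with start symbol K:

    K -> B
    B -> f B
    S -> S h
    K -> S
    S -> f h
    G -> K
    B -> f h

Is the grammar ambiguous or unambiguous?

Ambiguous

Witness: f h

Derivation 1: K ⇒ B ⇒ f h
Derivation 2: K ⇒ S ⇒ f h

Two distinct leftmost derivations for the same string.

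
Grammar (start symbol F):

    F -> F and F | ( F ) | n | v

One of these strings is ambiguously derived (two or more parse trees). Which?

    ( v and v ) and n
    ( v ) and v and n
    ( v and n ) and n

( v ) and v and n

( v and v ) and n: 1 tree
( v ) and v and n: 2 trees
( v and n ) and n: 1 tree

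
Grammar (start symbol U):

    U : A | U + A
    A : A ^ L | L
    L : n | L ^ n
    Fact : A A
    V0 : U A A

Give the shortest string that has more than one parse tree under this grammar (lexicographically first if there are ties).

n ^ n

length 1: no string has ≥2 trees
length 3: n ^ n has 2 parse trees

Two derivations of n ^ n:
  U ⇒ A ⇒ A ^ L ⇒ L ^ L ⇒ n ^ L ⇒ n ^ n
  U ⇒ A ⇒ L ⇒ L ^ n ⇒ n ^ n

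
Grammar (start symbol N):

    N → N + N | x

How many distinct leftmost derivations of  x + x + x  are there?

2

Parse trees for x + x + x:
  [N [N x] + [N [N x] + [N x]]]
  [N [N [N x] + [N x]] + [N x]]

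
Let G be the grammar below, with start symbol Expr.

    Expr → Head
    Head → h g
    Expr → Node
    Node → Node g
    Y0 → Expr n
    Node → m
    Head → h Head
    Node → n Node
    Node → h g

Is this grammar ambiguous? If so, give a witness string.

Ambiguous

Witness: h g

Derivation 1: Expr ⇒ Head ⇒ h g
Derivation 2: Expr ⇒ Node ⇒ h g

Two distinct leftmost derivations for the same string.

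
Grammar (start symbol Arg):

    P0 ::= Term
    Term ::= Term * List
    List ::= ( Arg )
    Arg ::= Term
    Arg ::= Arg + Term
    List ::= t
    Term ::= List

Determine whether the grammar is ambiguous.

Unambiguous

Only Arg, Term, List are reachable from Arg; ignoring the rest: The grammar is stratified — Arg handles '+' (left-recursive), Term handles '*', List atoms. Each operator has a fixed associativity and precedence level, so every string has one parse.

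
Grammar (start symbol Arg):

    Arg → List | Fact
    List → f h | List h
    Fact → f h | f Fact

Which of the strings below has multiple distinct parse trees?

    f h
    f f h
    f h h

f h

f h: 2 trees
f f h: 1 tree
f h h: 1 tree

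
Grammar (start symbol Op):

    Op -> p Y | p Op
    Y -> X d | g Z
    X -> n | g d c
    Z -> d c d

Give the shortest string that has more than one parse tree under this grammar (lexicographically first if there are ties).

length 3: no string has ≥2 trees
length 4: no string has ≥2 trees
length 5: p g d c d has 2 parse trees

Two derivations of p g d c d:
  Op ⇒ p Y ⇒ p X d ⇒ p g d c d
  Op ⇒ p Y ⇒ p g Z ⇒ p g d c d

p g d c d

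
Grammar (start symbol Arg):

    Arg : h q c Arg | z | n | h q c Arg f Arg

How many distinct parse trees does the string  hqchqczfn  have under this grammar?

2

Parse trees for hqchqczfn:
  [Arg h q c [Arg h q c [Arg z] f [Arg n]]]
  [Arg h q c [Arg h q c [Arg z]] f [Arg n]]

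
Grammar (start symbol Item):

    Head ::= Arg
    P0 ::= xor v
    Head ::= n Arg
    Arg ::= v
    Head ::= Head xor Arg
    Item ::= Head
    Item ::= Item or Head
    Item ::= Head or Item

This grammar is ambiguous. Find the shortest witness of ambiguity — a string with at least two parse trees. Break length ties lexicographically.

v or v

length 1: no string has ≥2 trees
length 2: no string has ≥2 trees
length 3: v or v has 2 parse trees

Two derivations of v or v:
  Item ⇒ Item or Head ⇒ Head or Head ⇒ Arg or Head ⇒ v or Head ⇒ v or Arg ⇒ v or v
  Item ⇒ Head or Item ⇒ Arg or Item ⇒ v or Item ⇒ v or Head ⇒ v or Arg ⇒ v or v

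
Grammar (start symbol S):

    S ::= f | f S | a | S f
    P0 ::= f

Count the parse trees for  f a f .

Parse trees for f a f:
  [S f [S [S a] f]]
  [S [S f [S a]] f]

2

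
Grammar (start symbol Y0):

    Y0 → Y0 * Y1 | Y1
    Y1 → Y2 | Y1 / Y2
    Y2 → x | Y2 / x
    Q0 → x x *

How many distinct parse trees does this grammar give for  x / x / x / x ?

8

Parse trees for x / x / x / x:
  [Y0 [Y1 [Y2 [Y2 [Y2 [Y2 x] / x] / x] / x]]]
  [Y0 [Y1 [Y1 [Y2 x]] / [Y2 [Y2 [Y2 x] / x] / x]]]
  [Y0 [Y1 [Y1 [Y2 [Y2 x] / x]] / [Y2 [Y2 x] / x]]]
  [Y0 [Y1 [Y1 [Y1 [Y2 x]] / [Y2 x]] / [Y2 [Y2 x] / x]]]
  [Y0 [Y1 [Y1 [Y2 [Y2 [Y2 x] / x] / x]] / [Y2 x]]]
  [Y0 [Y1 [Y1 [Y1 [Y2 x]] / [Y2 [Y2 x] / x]] / [Y2 x]]]
  [Y0 [Y1 [Y1 [Y1 [Y2 [Y2 x] / x]] / [Y2 x]] / [Y2 x]]]
  [Y0 [Y1 [Y1 [Y1 [Y1 [Y2 x]] / [Y2 x]] / [Y2 x]] / [Y2 x]]]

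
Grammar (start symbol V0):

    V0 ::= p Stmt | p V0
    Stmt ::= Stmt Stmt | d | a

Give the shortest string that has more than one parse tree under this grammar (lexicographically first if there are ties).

p a a a

length 2: no string has ≥2 trees
length 3: no string has ≥2 trees
length 4: p a a a has 2 parse trees

Two derivations of p a a a:
  V0 ⇒ p Stmt ⇒ p Stmt Stmt ⇒ p Stmt Stmt Stmt ⇒ p a Stmt Stmt ⇒ p a a Stmt ⇒ p a a a
  V0 ⇒ p Stmt ⇒ p Stmt Stmt ⇒ p a Stmt ⇒ p a Stmt Stmt ⇒ p a a Stmt ⇒ p a a a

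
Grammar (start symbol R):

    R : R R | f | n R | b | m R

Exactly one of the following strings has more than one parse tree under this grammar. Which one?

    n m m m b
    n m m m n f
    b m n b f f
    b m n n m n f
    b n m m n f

b m n b f f

n m m m b: 1 tree
n m m m n f: 1 tree
b m n b f f: 14 trees
b m n n m n f: 1 tree
b n m m n f: 1 tree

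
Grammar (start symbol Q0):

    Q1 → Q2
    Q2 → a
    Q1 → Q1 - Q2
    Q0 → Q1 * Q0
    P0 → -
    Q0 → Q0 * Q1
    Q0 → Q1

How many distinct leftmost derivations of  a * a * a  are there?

4

Parse trees for a * a * a:
  [Q0 [Q1 [Q2 a]] * [Q0 [Q1 [Q2 a]] * [Q0 [Q1 [Q2 a]]]]]
  [Q0 [Q1 [Q2 a]] * [Q0 [Q0 [Q1 [Q2 a]]] * [Q1 [Q2 a]]]]
  [Q0 [Q0 [Q1 [Q2 a]] * [Q0 [Q1 [Q2 a]]]] * [Q1 [Q2 a]]]
  [Q0 [Q0 [Q0 [Q1 [Q2 a]]] * [Q1 [Q2 a]]] * [Q1 [Q2 a]]]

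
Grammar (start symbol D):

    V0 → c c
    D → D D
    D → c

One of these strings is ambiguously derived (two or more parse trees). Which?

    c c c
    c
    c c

c c c

c c c: 2 trees
c: 1 tree
c c: 1 tree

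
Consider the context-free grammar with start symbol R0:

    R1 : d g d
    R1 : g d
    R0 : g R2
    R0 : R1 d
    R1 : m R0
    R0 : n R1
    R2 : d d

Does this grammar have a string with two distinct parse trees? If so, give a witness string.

Ambiguous

Witness: g d d

Derivation 1: R0 ⇒ g R2 ⇒ g d d
Derivation 2: R0 ⇒ R1 d ⇒ g d d

Two distinct leftmost derivations for the same string.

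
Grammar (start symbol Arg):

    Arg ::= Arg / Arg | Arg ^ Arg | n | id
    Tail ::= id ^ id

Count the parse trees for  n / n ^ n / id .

Parse trees for n / n ^ n / id:
  [Arg [Arg n] / [Arg [Arg [Arg n] ^ [Arg n]] / [Arg id]]]
  [Arg [Arg n] / [Arg [Arg n] ^ [Arg [Arg n] / [Arg id]]]]
  [Arg [Arg [Arg n] / [Arg [Arg n] ^ [Arg n]]] / [Arg id]]
  [Arg [Arg [Arg [Arg n] / [Arg n]] ^ [Arg n]] / [Arg id]]
  [Arg [Arg [Arg n] / [Arg n]] ^ [Arg [Arg n] / [Arg id]]]

5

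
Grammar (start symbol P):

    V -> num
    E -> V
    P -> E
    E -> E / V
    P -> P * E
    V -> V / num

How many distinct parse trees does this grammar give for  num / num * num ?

Parse trees for num / num * num:
  [P [P [E [V [V num] / num]]] * [E [V num]]]
  [P [P [E [E [V num]] / [V num]]] * [E [V num]]]

2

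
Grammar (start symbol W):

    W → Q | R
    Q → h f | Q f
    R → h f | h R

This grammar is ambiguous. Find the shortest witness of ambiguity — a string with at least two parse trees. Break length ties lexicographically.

length 2: h f has 2 parse trees

Two derivations of h f:
  W ⇒ Q ⇒ h f
  W ⇒ R ⇒ h f

h f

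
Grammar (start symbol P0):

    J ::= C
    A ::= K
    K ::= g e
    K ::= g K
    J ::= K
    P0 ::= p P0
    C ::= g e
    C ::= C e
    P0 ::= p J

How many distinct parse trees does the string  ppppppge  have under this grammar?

Parse trees for ppppppge:
  [P0 p [P0 p [P0 p [P0 p [P0 p [P0 p [J [C g e]]]]]]]]
  [P0 p [P0 p [P0 p [P0 p [P0 p [P0 p [J [K g e]]]]]]]]

2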